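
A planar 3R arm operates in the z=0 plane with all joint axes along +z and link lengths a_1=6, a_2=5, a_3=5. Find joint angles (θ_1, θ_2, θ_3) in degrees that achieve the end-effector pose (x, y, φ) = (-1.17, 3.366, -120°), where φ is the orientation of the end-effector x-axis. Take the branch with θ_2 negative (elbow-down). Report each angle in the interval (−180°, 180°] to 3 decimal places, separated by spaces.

wrist centre = target − a_3·(cos φ, sin φ) = (1.3300, 7.6961)
cos θ_2 = (60.9993−6²−5²)/(2·6·5) = -0.0000; θ_2 = -90.0007° (elbow-down)
β = atan2(7.6961,1.3300) = 80.1953°; ψ = atan2(-5.0000,5.9999) = -39.8059°
θ_1 = β − ψ = 120.0012°
θ_3 = φ − θ_1 − θ_2 = -150.0005° (wrapped to (-180°,180°])

120.001 -90.001 -150.000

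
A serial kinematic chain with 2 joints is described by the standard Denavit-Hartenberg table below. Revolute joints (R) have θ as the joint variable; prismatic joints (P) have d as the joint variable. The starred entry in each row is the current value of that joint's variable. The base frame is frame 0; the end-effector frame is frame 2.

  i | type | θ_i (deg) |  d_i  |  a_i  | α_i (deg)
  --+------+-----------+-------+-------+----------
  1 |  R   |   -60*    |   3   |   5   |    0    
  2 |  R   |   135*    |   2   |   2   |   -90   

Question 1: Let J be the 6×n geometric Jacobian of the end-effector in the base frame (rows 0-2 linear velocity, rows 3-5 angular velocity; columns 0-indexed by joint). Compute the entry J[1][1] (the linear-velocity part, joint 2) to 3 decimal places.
axis z_1 = (0.0000,0.0000,1.0000); lever o_n−o_1 = (0.5176,1.9319,2.0000)
cross product → J_v[:, 1] = (-1.9319,0.5176,0.0000)
J_ω[:, 1] = z_1
entry J[1][1] = 0.5176

0.518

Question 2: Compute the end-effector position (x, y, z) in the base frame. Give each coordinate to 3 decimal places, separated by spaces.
3.018 -2.398 5.000

after link 1: o_1 = (2.5000, -4.3301, 3.0000)
after link 2: o_2 = (3.0176, -2.3983, 5.0000)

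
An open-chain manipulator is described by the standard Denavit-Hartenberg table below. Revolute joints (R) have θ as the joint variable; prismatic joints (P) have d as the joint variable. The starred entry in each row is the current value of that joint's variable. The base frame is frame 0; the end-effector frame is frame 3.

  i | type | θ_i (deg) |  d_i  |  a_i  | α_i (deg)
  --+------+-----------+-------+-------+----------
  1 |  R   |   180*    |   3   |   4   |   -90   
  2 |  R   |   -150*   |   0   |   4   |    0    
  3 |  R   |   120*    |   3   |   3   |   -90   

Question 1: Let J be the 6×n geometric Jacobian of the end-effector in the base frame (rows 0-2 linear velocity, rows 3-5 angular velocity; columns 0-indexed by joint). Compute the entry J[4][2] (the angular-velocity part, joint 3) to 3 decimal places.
axis z_2 = (-0.0000,-1.0000,0.0000); lever o_n−o_2 = (-2.5981,-3.0000,1.5000)
cross product → J_v[:, 2] = (-1.5000,0.0000,-2.5981)
J_ω[:, 2] = z_2
entry J[4][2] = -1.0000

-1.000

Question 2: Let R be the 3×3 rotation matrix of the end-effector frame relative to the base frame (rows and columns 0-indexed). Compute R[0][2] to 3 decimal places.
-0.500

End-effector z-axis (col 2 of R) = (-0.5000,-0.0000,-0.8660)
R[0][2] = -0.5000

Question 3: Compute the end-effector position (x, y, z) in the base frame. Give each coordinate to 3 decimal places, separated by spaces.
-3.134 -3.000 6.500

after link 1: o_1 = (-4.0000, 0.0000, 3.0000)
after link 2: o_2 = (-0.5359, 0.0000, 5.0000)
after link 3: o_3 = (-3.1340, -3.0000, 6.5000)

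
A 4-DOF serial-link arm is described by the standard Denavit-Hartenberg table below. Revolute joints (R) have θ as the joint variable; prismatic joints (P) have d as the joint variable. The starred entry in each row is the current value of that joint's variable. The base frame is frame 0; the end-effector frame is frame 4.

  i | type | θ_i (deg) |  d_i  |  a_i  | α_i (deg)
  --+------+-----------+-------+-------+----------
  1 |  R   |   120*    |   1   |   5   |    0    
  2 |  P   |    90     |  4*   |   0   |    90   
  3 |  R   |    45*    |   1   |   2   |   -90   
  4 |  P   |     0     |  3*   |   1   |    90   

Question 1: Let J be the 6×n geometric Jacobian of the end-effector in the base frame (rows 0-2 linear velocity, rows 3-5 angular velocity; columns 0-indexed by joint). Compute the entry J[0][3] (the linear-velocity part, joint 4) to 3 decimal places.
prismatic axis z_3 = (0.6124,0.3536,0.7071)
J_v[:, 3] = z_3; J_ω[:, 3] = (0,0,0)
entry J[0][3] = 0.6124

0.612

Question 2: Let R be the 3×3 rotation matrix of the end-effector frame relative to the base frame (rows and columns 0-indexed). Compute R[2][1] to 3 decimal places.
0.707

End-effector y-axis (col 1 of R) = (0.6124,0.3536,0.7071)
R[2][1] = 0.7071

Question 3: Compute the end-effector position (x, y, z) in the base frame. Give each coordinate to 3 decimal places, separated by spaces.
-3.000 5.196 9.243

after link 1: o_1 = (-2.5000, 4.3301, 1.0000)
after link 2: o_2 = (-2.5000, 4.3301, 5.0000)
after link 3: o_3 = (-4.2247, 4.4890, 6.4142)
after link 4: o_4 = (-3.0000, 5.1962, 9.2426)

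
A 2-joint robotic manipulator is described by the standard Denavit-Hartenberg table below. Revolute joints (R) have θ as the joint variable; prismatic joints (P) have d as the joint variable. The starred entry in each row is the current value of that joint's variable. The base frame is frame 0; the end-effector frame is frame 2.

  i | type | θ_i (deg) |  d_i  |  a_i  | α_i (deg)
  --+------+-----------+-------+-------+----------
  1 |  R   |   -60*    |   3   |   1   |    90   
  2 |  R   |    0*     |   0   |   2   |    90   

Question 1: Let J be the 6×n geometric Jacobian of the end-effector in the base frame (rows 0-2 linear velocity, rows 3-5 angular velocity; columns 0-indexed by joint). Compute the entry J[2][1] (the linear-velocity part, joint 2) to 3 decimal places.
axis z_1 = (-0.8660,-0.5000,0.0000); lever o_n−o_1 = (1.0000,-1.7321,0.0000)
cross product → J_v[:, 1] = (0.0000,0.0000,2.0000)
J_ω[:, 1] = z_1
entry J[2][1] = 2.0000

2.000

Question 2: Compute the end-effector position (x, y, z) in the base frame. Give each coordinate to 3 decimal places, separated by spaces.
after link 1: o_1 = (0.5000, -0.8660, 3.0000)
after link 2: o_2 = (1.5000, -2.5981, 3.0000)

1.500 -2.598 3.000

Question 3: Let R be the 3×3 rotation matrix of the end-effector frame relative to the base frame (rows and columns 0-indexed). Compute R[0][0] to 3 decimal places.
0.500

End-effector x-axis (col 0 of R) = (0.5000,-0.8660,0.0000)
R[0][0] = 0.5000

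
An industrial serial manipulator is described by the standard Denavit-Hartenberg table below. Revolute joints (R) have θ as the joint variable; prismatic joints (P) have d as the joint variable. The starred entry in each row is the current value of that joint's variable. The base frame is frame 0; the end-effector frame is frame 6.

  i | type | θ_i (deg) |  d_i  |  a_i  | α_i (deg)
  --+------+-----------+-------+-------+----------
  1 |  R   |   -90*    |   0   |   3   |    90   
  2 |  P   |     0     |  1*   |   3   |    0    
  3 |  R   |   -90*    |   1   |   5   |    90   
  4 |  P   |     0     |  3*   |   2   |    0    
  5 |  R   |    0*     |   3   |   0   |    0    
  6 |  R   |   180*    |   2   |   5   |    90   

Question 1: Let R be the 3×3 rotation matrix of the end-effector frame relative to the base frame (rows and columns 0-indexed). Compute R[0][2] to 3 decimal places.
-1.000

End-effector z-axis (col 2 of R) = (-1.0000,-0.0000,-0.0000)
R[0][2] = -1.0000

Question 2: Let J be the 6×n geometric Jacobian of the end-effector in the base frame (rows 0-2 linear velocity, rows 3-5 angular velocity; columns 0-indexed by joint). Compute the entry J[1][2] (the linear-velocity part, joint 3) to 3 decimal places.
-2.000

axis z_2 = (-1.0000,-0.0000,0.0000); lever o_n−o_2 = (-1.0000,8.0000,-2.0000)
cross product → J_v[:, 2] = (-0.0000,-2.0000,-8.0000)
J_ω[:, 2] = z_2
entry J[1][2] = -2.0000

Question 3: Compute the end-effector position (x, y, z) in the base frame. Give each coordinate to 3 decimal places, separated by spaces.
after link 1: o_1 = (0.0000, -3.0000, 0.0000)
after link 2: o_2 = (-1.0000, -6.0000, 0.0000)
after link 3: o_3 = (-2.0000, -6.0000, -5.0000)
after link 4: o_4 = (-2.0000, -3.0000, -7.0000)
after link 5: o_5 = (-2.0000, 0.0000, -7.0000)
after link 6: o_6 = (-2.0000, 2.0000, -2.0000)

-2.000 2.000 -2.000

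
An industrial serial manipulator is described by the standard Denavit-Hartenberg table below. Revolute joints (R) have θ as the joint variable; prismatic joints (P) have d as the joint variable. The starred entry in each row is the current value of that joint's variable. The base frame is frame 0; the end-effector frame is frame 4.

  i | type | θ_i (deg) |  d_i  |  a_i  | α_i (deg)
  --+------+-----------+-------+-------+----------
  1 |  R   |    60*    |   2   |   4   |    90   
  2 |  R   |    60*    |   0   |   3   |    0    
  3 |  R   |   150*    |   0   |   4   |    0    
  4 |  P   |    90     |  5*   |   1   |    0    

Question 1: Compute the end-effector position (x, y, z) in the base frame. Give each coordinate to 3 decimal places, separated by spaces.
5.598 -0.304 1.732

after link 1: o_1 = (2.0000, 3.4641, 2.0000)
after link 2: o_2 = (2.7500, 4.7631, 4.5981)
after link 3: o_3 = (1.0179, 1.7631, 2.5981)
after link 4: o_4 = (5.5981, -0.3038, 1.7321)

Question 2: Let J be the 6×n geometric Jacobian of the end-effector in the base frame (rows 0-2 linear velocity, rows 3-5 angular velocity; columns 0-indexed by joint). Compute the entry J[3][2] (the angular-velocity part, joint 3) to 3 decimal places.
axis z_2 = (0.8660,-0.5000,0.0000); lever o_n−o_2 = (2.8481,-5.0670,-2.8660)
cross product → J_v[:, 2] = (1.4330,2.4821,-2.9641)
J_ω[:, 2] = z_2
entry J[3][2] = 0.8660

0.866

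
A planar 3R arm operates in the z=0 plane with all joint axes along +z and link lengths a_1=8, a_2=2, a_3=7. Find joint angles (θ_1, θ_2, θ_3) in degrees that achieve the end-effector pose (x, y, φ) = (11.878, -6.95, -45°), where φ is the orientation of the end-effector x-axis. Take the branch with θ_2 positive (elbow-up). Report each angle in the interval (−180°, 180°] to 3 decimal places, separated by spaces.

-30.002 119.996 -134.994

wrist centre = target − a_3·(cos φ, sin φ) = (6.9283, -2.0003)
cos θ_2 = (52.0017−8²−2²)/(2·8·2) = -0.4999; θ_2 = 119.9965° (elbow-up)
β = atan2(-2.0003,6.9283) = -16.1039°; ψ = atan2(1.7321,7.0001) = 13.8982°
θ_1 = β − ψ = -30.0021°
θ_3 = φ − θ_1 − θ_2 = -134.9944° (wrapped to (-180°,180°])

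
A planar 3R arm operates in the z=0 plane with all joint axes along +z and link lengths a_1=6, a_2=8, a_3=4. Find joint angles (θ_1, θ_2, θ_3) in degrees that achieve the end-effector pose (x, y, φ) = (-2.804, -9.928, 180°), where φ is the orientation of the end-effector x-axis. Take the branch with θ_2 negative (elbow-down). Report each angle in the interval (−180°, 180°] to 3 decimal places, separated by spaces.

wrist centre = target − a_3·(cos φ, sin φ) = (1.1960, -9.9280)
cos θ_2 = (99.9956−6²−8²)/(2·6·8) = -0.0000; θ_2 = -90.0026° (elbow-down)
β = atan2(-9.9280,1.1960) = -83.1308°; ψ = atan2(-8.0000,5.9996) = -53.1318°
θ_1 = β − ψ = -29.9990°
θ_3 = φ − θ_1 − θ_2 = -59.9983° (wrapped to (-180°,180°])

-29.999 -90.003 -59.998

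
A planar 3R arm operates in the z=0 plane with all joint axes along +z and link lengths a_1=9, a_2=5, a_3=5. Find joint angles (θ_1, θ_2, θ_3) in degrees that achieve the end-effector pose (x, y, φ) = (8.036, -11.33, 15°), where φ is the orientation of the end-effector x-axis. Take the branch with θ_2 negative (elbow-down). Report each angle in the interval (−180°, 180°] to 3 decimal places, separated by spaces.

-60.001 -44.992 119.993

wrist centre = target − a_3·(cos φ, sin φ) = (3.2064, -12.6241)
cos θ_2 = (169.6486−9²−5²)/(2·9·5) = 0.7072; θ_2 = -44.9919° (elbow-down)
β = atan2(-12.6241,3.2064) = -75.7489°; ψ = atan2(-3.5350,12.5360) = -15.7479°
θ_1 = β − ψ = -60.0010°
θ_3 = φ − θ_1 − θ_2 = 119.9929° (wrapped to (-180°,180°])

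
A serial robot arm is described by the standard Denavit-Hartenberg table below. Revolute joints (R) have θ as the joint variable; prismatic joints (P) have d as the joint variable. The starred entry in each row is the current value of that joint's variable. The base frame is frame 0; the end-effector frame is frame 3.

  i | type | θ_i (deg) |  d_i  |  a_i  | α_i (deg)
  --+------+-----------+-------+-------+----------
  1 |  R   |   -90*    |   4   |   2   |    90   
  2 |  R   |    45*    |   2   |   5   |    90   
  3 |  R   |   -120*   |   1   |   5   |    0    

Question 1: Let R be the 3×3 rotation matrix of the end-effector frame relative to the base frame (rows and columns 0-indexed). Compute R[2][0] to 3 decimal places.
-0.354

End-effector x-axis (col 0 of R) = (0.8660,0.3536,-0.3536)
R[2][0] = -0.3536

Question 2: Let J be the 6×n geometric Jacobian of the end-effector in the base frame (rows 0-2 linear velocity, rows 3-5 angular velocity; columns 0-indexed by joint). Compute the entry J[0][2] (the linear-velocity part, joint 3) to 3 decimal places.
axis z_2 = (-0.0000,-0.7071,-0.7071); lever o_n−o_2 = (4.3301,1.0607,-2.4749)
cross product → J_v[:, 2] = (2.5000,-3.0619,3.0619)
J_ω[:, 2] = z_2
entry J[0][2] = 2.5000

2.500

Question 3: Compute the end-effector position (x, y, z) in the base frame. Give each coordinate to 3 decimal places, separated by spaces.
after link 1: o_1 = (0.0000, -2.0000, 4.0000)
after link 2: o_2 = (-2.0000, -5.5355, 7.5355)
after link 3: o_3 = (2.3301, -4.4749, 5.0607)

2.330 -4.475 5.061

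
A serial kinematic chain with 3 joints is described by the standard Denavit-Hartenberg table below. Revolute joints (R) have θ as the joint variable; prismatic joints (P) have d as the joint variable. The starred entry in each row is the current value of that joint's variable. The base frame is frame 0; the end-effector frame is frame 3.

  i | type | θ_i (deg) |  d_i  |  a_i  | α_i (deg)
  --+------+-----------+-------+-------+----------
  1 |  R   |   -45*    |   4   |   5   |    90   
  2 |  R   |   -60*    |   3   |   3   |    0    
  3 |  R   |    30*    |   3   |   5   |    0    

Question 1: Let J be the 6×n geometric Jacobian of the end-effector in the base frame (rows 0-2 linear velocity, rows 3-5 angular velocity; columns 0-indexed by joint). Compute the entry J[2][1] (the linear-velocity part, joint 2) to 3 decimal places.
5.830

axis z_1 = (-0.7071,-0.7071,0.0000); lever o_n−o_1 = (-0.1201,-8.3652,-5.0981)
cross product → J_v[:, 1] = (3.6049,-3.6049,5.8301)
J_ω[:, 1] = z_1
entry J[2][1] = 5.8301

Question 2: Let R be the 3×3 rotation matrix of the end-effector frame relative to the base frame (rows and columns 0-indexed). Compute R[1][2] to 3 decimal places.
-0.707

End-effector z-axis (col 2 of R) = (-0.7071,-0.7071,0.0000)
R[1][2] = -0.7071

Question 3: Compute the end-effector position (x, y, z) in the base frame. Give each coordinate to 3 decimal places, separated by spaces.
3.415 -11.901 -1.098

after link 1: o_1 = (3.5355, -3.5355, 4.0000)
after link 2: o_2 = (2.4749, -6.7175, 1.4019)
after link 3: o_3 = (3.4154, -11.9007, -1.0981)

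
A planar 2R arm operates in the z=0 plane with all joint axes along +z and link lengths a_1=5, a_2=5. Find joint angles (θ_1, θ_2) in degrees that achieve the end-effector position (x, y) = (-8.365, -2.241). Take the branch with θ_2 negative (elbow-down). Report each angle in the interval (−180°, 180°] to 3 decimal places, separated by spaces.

cos θ_2 = (74.9953−5²−5²)/(2·5·5) = 0.4999; θ_2 = -60.0062° (elbow-down)
β = atan2(-2.2410,-8.3650) = -165.0025°; ψ = atan2(-4.3304,7.4995) = -30.0031°
θ_1 = β − ψ = -134.9994°

-134.999 -60.006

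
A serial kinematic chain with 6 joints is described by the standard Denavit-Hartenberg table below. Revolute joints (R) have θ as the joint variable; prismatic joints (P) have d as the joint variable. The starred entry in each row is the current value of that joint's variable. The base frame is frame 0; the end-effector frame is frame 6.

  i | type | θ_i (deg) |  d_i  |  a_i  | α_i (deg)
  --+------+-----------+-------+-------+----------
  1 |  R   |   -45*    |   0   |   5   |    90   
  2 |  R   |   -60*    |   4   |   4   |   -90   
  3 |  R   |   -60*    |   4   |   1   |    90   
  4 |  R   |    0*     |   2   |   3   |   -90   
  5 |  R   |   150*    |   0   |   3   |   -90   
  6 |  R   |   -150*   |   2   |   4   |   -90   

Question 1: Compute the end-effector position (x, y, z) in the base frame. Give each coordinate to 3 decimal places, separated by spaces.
1.698 -14.325 1.036

after link 1: o_1 = (3.5355, -3.5355, 0.0000)
after link 2: o_2 = (2.1213, -7.7782, -3.4641)
after link 3: o_3 = (4.1352, -11.0168, -1.8971)
after link 4: o_4 = (1.5089, -13.4790, -1.6962)
after link 5: o_5 = (3.6303, -11.3577, -1.6962)
after link 6: o_6 = (1.6984, -14.3248, 1.0359)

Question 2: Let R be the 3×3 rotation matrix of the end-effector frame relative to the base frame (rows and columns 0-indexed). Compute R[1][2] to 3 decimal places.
-0.177

End-effector z-axis (col 2 of R) = (0.8839,-0.1768,0.4330)
R[1][2] = -0.1768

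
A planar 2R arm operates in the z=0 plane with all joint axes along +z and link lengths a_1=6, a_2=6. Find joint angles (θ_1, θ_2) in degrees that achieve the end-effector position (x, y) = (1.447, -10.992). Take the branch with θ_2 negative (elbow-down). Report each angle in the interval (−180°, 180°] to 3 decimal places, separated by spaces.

cos θ_2 = (122.9179−6²−6²)/(2·6·6) = 0.7072; θ_2 = -44.9930° (elbow-down)
β = atan2(-10.9920,1.4470) = -82.5006°; ψ = atan2(-4.2421,10.2432) = -22.4965°
θ_1 = β − ψ = -60.0041°

-60.004 -44.993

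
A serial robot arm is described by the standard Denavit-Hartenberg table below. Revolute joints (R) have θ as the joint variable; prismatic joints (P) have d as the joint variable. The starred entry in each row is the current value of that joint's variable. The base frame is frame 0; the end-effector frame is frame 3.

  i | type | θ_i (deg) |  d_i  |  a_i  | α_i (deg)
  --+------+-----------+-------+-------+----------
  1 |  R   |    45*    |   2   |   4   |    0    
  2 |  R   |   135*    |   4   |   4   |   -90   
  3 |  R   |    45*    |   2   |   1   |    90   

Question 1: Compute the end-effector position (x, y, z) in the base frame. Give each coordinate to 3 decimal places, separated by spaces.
-1.879 0.828 5.293

after link 1: o_1 = (2.8284, 2.8284, 2.0000)
after link 2: o_2 = (-1.1716, 2.8284, 6.0000)
after link 3: o_3 = (-1.8787, 0.8284, 5.2929)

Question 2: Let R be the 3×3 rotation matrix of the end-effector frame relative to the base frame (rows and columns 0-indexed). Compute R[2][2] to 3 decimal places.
End-effector z-axis (col 2 of R) = (-0.7071,0.0000,0.7071)
R[2][2] = 0.7071

0.707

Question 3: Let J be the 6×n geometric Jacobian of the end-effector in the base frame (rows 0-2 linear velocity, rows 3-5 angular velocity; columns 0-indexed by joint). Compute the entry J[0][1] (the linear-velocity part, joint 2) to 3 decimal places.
2.000

axis z_1 = (0.0000,0.0000,1.0000); lever o_n−o_1 = (-4.7071,-2.0000,3.2929)
cross product → J_v[:, 1] = (2.0000,-4.7071,0.0000)
J_ω[:, 1] = z_1
entry J[0][1] = 2.0000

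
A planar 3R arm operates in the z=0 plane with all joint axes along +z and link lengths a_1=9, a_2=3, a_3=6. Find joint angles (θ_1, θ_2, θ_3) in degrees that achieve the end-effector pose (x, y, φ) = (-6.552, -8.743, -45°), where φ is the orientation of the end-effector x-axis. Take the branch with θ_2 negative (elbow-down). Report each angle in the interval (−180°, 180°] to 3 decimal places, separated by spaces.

wrist centre = target − a_3·(cos φ, sin φ) = (-10.7946, -4.5004)
cos θ_2 = (136.7775−9²−3²)/(2·9·3) = 0.8663; θ_2 = -29.9742° (elbow-down)
β = atan2(-4.5004,-10.7946) = -157.3684°; ψ = atan2(-1.4988,11.5988) = -7.3632°
θ_1 = β − ψ = -150.0052°
θ_3 = φ − θ_1 − θ_2 = 134.9795° (wrapped to (-180°,180°])

-150.005 -29.974 134.979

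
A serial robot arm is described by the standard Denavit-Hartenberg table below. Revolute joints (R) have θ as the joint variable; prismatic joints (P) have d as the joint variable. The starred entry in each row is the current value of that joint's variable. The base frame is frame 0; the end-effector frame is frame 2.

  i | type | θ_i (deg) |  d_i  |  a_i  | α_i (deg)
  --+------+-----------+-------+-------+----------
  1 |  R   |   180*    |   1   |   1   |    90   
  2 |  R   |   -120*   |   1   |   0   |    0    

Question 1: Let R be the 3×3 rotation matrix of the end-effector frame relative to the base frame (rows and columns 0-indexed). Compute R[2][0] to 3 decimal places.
End-effector x-axis (col 0 of R) = (0.5000,-0.0000,-0.8660)
R[2][0] = -0.8660

-0.866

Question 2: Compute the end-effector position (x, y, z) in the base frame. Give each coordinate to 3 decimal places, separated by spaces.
-1.000 1.000 1.000

after link 1: o_1 = (-1.0000, 0.0000, 1.0000)
after link 2: o_2 = (-1.0000, 1.0000, 1.0000)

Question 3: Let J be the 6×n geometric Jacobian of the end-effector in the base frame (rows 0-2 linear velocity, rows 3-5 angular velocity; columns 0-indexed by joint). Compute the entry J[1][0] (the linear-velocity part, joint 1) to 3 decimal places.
axis z_0 = ẑ; lever o_n−o_0 = (-1.0000,1.0000,1.0000)
cross product → J_v[:, 0] = (-1.0000,-1.0000,0.0000)
J_ω[:, 0] = z_0
entry J[1][0] = -1.0000

-1.000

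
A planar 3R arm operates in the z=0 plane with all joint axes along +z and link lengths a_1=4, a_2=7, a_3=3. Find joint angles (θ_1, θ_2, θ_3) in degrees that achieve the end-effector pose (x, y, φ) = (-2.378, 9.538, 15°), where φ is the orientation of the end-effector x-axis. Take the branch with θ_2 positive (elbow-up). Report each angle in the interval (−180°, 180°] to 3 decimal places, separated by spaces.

92.110 44.999 -122.109

wrist centre = target − a_3·(cos φ, sin φ) = (-5.2758, 8.7615)
cos θ_2 = (104.5985−4²−7²)/(2·4·7) = 0.7071; θ_2 = 44.9993° (elbow-up)
β = atan2(8.7615,-5.2758) = 121.0543°; ψ = atan2(4.9497,8.9498) = 28.9448°
θ_1 = β − ψ = 92.1095°
θ_3 = φ − θ_1 − θ_2 = -122.1089° (wrapped to (-180°,180°])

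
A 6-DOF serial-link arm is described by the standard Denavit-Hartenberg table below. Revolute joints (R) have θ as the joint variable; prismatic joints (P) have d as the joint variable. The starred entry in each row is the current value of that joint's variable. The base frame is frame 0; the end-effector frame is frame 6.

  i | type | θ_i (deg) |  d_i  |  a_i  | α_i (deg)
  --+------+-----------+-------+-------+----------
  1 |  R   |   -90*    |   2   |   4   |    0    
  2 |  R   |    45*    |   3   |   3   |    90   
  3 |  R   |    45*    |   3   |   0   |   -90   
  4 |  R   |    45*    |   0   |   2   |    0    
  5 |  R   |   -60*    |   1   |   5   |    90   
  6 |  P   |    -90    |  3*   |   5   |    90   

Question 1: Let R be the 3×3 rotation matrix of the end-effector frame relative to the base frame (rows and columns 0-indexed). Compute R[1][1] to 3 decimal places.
-0.554

End-effector y-axis (col 1 of R) = (-0.8124,-0.5536,-0.1830)
R[1][1] = -0.5536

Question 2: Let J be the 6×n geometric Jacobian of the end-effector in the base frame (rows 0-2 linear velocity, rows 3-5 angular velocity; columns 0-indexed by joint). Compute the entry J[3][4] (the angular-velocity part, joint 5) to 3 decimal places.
-0.500

axis z_4 = (-0.5000,0.5000,0.7071); lever o_n−o_4 = (1.0625,-6.9907,0.0376)
cross product → J_v[:, 4] = (4.9620,0.7701,2.9641)
J_ω[:, 4] = z_4
entry J[3][4] = -0.5000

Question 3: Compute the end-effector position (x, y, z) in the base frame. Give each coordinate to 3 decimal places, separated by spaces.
2.770 -14.940 6.038

after link 1: o_1 = (0.0000, -4.0000, 2.0000)
after link 2: o_2 = (2.1213, -6.1213, 5.0000)
after link 3: o_3 = (0.0000, -8.2426, 5.0000)
after link 4: o_4 = (1.7071, -7.9497, 6.0000)
after link 5: o_5 = (2.7069, -10.7796, 10.1222)
after link 6: o_6 = (2.7696, -14.9404, 6.0376)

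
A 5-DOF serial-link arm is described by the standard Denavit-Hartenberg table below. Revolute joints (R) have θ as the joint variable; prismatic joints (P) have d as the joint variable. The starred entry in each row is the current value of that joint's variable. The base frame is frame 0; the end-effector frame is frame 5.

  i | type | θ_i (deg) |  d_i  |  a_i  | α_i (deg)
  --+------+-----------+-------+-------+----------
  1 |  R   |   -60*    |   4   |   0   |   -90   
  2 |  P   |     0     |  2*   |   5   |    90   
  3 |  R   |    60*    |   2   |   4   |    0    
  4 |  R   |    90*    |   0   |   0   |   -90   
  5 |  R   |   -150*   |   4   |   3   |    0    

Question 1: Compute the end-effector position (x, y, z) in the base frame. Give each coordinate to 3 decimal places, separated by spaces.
4.232 -5.928 7.500

after link 1: o_1 = (0.0000, 0.0000, 4.0000)
after link 2: o_2 = (4.2321, -3.3301, 4.0000)
after link 3: o_3 = (8.2321, -3.3301, 6.0000)
after link 4: o_4 = (8.2321, -3.3301, 6.0000)
after link 5: o_5 = (4.2321, -5.9282, 7.5000)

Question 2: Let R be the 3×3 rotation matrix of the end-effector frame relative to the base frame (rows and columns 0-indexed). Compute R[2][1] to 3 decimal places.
End-effector y-axis (col 1 of R) = (0.0000,0.5000,0.8660)
R[2][1] = 0.8660

0.866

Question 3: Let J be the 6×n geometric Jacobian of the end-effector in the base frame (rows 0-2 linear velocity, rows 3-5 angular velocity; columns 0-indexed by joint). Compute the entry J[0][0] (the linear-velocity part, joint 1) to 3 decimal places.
5.928

axis z_0 = ẑ; lever o_n−o_0 = (4.2321,-5.9282,7.5000)
cross product → J_v[:, 0] = (5.9282,4.2321,-0.0000)
J_ω[:, 0] = z_0
entry J[0][0] = 5.9282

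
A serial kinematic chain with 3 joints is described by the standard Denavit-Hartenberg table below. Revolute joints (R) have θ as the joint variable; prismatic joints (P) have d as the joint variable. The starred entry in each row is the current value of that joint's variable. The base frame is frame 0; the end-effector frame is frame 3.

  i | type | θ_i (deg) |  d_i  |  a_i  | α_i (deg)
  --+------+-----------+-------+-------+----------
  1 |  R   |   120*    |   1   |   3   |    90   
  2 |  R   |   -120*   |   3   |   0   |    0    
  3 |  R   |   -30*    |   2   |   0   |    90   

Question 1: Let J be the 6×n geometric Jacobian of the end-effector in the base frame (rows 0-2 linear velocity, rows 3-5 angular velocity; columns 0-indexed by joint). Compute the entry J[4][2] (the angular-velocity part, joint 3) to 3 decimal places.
axis z_2 = (0.8660,0.5000,0.0000); lever o_n−o_2 = (1.7321,1.0000,0.0000)
cross product → J_v[:, 2] = (0.0000,-0.0000,-0.0000)
J_ω[:, 2] = z_2
entry J[4][2] = 0.5000

0.500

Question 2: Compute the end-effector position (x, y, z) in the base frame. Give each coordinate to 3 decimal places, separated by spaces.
after link 1: o_1 = (-1.5000, 2.5981, 1.0000)
after link 2: o_2 = (1.0981, 4.0981, 1.0000)
after link 3: o_3 = (2.8301, 5.0981, 1.0000)

2.830 5.098 1.000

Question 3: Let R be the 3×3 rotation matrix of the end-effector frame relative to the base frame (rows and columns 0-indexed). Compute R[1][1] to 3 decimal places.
0.500

End-effector y-axis (col 1 of R) = (0.8660,0.5000,0.0000)
R[1][1] = 0.5000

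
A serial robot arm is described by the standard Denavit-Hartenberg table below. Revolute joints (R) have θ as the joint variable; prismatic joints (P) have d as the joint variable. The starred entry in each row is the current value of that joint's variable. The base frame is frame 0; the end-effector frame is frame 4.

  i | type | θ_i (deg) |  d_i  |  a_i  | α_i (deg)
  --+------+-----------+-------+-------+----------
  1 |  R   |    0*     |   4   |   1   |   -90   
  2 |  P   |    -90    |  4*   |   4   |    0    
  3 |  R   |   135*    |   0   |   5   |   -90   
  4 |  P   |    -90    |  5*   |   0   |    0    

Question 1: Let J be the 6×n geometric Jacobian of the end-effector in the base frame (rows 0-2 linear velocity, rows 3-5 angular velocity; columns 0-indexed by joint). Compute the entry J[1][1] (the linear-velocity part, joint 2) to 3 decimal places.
1.000

prismatic axis z_1 = (0.0000,1.0000,0.0000)
J_v[:, 1] = z_1; J_ω[:, 1] = (0,0,0)
entry J[1][1] = 1.0000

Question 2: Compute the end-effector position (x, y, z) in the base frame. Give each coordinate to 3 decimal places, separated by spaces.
1.000 4.000 0.929

after link 1: o_1 = (1.0000, 0.0000, 4.0000)
after link 2: o_2 = (1.0000, 4.0000, 8.0000)
after link 3: o_3 = (4.5355, 4.0000, 4.4645)
after link 4: o_4 = (1.0000, 4.0000, 0.9289)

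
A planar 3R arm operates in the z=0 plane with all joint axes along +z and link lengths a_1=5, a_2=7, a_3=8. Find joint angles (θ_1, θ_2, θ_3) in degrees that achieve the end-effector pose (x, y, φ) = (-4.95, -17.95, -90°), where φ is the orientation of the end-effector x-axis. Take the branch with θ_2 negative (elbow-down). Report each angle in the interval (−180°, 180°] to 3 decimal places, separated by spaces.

wrist centre = target − a_3·(cos φ, sin φ) = (-4.9500, -9.9500)
cos θ_2 = (123.5050−5²−7²)/(2·5·7) = 0.7072; θ_2 = -44.9913° (elbow-down)
β = atan2(-9.9500,-4.9500) = -116.4498°; ψ = atan2(-4.9490,9.9505) = -26.4440°
θ_1 = β − ψ = -90.0058°
θ_3 = φ − θ_1 − θ_2 = 44.9971° (wrapped to (-180°,180°])

-90.006 -44.991 44.997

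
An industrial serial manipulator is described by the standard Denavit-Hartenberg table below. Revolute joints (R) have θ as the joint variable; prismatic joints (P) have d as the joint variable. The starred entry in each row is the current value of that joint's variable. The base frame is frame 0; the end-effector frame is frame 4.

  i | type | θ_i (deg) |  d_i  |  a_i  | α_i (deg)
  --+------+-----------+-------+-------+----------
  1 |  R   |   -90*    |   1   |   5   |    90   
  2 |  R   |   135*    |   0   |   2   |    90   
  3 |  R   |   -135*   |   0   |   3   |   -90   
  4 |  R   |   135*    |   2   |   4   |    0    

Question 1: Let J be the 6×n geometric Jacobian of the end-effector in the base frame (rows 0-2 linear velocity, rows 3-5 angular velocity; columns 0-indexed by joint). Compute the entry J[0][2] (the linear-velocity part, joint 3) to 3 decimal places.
-1.293

axis z_2 = (0.0000,-0.7071,0.7071); lever o_n−o_2 = (1.5355,2.9142,-1.0858)
cross product → J_v[:, 2] = (-1.2929,1.0858,1.0858)
J_ω[:, 2] = z_2
entry J[0][2] = -1.2929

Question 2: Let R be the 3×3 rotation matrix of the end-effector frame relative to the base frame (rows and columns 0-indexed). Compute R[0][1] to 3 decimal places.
End-effector y-axis (col 1 of R) = (-0.5000,-0.1464,0.8536)
R[0][1] = -0.5000

-0.500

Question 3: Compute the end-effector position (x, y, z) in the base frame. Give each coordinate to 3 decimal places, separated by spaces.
after link 1: o_1 = (0.0000, -5.0000, 1.0000)
after link 2: o_2 = (0.0000, -3.5858, 2.4142)
after link 3: o_3 = (2.1213, -5.0858, 0.9142)
after link 4: o_4 = (1.5355, -0.6716, 1.3284)

1.536 -0.672 1.328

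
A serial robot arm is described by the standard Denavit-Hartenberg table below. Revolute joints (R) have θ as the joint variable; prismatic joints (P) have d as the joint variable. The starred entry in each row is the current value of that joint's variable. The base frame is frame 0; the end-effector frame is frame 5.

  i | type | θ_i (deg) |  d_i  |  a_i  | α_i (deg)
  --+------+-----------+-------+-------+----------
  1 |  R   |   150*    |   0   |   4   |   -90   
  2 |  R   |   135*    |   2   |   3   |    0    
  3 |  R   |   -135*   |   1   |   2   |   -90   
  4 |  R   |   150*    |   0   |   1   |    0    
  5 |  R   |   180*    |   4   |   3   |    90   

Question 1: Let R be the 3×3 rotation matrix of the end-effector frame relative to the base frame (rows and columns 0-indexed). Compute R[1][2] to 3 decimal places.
-1.000

End-effector z-axis (col 2 of R) = (0.0000,-1.0000,0.0000)
R[1][2] = -1.0000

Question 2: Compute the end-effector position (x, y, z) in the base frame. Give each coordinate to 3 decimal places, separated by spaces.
after link 1: o_1 = (-3.4641, 2.0000, 0.0000)
after link 2: o_2 = (-2.6270, -0.7927, -2.1213)
after link 3: o_3 = (-4.8590, -0.6587, -2.1213)
after link 4: o_4 = (-3.8590, -0.6587, -2.1213)
after link 5: o_5 = (-6.8590, -0.6587, -6.1213)

-6.859 -0.659 -6.121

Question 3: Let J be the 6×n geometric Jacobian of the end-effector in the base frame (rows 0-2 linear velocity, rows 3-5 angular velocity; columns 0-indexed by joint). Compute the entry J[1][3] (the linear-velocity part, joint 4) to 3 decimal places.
axis z_3 = (-0.0000,-0.0000,-1.0000); lever o_n−o_3 = (-2.0000,-0.0000,-4.0000)
cross product → J_v[:, 3] = (-0.0000,2.0000,-0.0000)
J_ω[:, 3] = z_3
entry J[1][3] = 2.0000

2.000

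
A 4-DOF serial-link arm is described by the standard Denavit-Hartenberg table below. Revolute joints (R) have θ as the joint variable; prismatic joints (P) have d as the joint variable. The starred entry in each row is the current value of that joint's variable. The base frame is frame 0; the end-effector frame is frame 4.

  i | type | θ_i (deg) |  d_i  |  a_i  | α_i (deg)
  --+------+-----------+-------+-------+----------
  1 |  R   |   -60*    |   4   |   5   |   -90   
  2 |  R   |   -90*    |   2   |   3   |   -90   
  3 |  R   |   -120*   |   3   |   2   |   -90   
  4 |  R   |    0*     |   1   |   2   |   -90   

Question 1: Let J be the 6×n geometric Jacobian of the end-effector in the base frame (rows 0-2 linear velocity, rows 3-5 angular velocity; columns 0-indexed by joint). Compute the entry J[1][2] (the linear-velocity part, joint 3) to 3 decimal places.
axis z_2 = (0.5000,-0.8660,-0.0000); lever o_n−o_2 = (4.9330,-0.6160,-1.1340)
cross product → J_v[:, 2] = (0.9821,0.5670,3.9641)
J_ω[:, 2] = z_2
entry J[1][2] = 0.5670

0.567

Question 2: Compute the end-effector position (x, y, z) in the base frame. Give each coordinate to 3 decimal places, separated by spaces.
after link 1: o_1 = (2.5000, -4.3301, 4.0000)
after link 2: o_2 = (4.2321, -3.3301, 7.0000)
after link 3: o_3 = (7.2321, -5.0622, 6.0000)
after link 4: o_4 = (9.1651, -3.9462, 5.8660)

9.165 -3.946 5.866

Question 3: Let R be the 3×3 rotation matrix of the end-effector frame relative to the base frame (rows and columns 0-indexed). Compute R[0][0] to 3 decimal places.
End-effector x-axis (col 0 of R) = (0.7500,0.4330,-0.5000)
R[0][0] = 0.7500

0.750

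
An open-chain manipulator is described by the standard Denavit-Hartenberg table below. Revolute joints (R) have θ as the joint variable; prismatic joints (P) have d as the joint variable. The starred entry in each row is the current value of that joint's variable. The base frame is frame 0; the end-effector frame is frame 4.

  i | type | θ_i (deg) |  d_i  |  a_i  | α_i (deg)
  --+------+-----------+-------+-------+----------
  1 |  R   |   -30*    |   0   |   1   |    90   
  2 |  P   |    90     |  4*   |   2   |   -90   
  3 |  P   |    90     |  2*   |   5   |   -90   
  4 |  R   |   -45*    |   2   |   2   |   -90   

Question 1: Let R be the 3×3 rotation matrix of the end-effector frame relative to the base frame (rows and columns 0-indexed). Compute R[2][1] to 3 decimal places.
End-effector y-axis (col 1 of R) = (0.0000,-0.0000,1.0000)
R[2][1] = 1.0000

1.000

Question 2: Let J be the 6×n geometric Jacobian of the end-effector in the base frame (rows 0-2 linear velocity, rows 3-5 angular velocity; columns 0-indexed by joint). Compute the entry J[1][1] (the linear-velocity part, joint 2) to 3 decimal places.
prismatic axis z_1 = (-0.5000,-0.8660,0.0000)
J_v[:, 1] = z_1; J_ω[:, 1] = (0,0,0)
entry J[1][1] = -0.8660

-0.866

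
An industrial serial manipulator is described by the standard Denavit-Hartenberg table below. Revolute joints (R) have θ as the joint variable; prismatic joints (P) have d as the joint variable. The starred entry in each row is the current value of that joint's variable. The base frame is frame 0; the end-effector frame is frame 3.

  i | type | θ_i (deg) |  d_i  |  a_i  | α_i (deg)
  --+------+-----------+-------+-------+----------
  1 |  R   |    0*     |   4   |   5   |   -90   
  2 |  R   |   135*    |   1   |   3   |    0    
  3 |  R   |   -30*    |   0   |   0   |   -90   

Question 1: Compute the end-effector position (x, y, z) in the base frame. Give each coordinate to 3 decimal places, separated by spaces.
after link 1: o_1 = (5.0000, 0.0000, 4.0000)
after link 2: o_2 = (2.8787, 1.0000, 1.8787)
after link 3: o_3 = (2.8787, 1.0000, 1.8787)

2.879 1.000 1.879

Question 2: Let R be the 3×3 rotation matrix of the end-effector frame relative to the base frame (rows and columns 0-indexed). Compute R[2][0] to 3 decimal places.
End-effector x-axis (col 0 of R) = (-0.2588,0.0000,-0.9659)
R[2][0] = -0.9659

-0.966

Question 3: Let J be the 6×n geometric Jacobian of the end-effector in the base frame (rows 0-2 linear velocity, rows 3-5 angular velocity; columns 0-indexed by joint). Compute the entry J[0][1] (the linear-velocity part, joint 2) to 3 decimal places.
-2.121

axis z_1 = (0.0000,1.0000,0.0000); lever o_n−o_1 = (-2.1213,1.0000,-2.1213)
cross product → J_v[:, 1] = (-2.1213,-0.0000,2.1213)
J_ω[:, 1] = z_1
entry J[0][1] = -2.1213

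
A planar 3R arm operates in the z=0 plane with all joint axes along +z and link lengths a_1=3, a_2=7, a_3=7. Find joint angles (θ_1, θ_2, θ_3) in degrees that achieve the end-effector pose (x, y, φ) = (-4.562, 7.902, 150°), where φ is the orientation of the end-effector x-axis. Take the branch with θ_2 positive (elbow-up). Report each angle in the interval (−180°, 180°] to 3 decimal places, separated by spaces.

-59.997 149.997 60.000

wrist centre = target − a_3·(cos φ, sin φ) = (1.5002, 4.4020)
cos θ_2 = (21.6281−3²−7²)/(2·3·7) = -0.8660; θ_2 = 149.9967° (elbow-up)
β = atan2(4.4020,1.5002) = 71.1812°; ψ = atan2(3.5003,-3.0620) = 131.1783°
θ_1 = β − ψ = -59.9971°
θ_3 = φ − θ_1 − θ_2 = 60.0004° (wrapped to (-180°,180°])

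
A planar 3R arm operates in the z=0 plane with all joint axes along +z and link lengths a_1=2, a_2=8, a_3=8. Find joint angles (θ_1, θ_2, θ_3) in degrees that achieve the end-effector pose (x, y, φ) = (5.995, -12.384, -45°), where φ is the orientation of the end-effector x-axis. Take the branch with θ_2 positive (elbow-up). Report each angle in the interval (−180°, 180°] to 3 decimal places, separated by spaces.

wrist centre = target − a_3·(cos φ, sin φ) = (0.3381, -6.7271)
cos θ_2 = (45.3688−2²−8²)/(2·2·8) = -0.7072; θ_2 = 135.0095° (elbow-up)
β = atan2(-6.7271,0.3381) = -87.1224°; ψ = atan2(5.6559,-3.6578) = 122.8915°
θ_1 = β − ψ = -210.0139°
θ_3 = φ − θ_1 − θ_2 = 30.0044° (wrapped to (-180°,180°])

149.986 135.009 30.004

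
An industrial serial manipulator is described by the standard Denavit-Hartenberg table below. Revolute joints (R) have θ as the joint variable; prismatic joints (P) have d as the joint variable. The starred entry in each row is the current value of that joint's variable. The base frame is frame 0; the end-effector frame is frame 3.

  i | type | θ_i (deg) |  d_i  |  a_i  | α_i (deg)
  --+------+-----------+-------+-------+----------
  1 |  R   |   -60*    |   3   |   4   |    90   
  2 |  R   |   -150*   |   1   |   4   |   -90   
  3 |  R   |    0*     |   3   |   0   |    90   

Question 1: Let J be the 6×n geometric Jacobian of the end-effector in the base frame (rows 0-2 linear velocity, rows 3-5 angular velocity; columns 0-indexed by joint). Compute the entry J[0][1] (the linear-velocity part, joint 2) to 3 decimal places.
2.299

axis z_1 = (-0.8660,-0.5000,0.0000); lever o_n−o_1 = (-1.8481,1.2010,-4.5981)
cross product → J_v[:, 1] = (2.2990,-3.9821,-1.9641)
J_ω[:, 1] = z_1
entry J[0][1] = 2.2990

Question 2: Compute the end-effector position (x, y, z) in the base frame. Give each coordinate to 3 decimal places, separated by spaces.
0.152 -2.263 -1.598

after link 1: o_1 = (2.0000, -3.4641, 3.0000)
after link 2: o_2 = (-0.5981, -0.9641, 1.0000)
after link 3: o_3 = (0.1519, -2.2631, -1.5981)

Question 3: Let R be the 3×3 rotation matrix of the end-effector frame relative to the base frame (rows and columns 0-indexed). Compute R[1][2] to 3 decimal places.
-0.500

End-effector z-axis (col 2 of R) = (-0.8660,-0.5000,0.0000)
R[1][2] = -0.5000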